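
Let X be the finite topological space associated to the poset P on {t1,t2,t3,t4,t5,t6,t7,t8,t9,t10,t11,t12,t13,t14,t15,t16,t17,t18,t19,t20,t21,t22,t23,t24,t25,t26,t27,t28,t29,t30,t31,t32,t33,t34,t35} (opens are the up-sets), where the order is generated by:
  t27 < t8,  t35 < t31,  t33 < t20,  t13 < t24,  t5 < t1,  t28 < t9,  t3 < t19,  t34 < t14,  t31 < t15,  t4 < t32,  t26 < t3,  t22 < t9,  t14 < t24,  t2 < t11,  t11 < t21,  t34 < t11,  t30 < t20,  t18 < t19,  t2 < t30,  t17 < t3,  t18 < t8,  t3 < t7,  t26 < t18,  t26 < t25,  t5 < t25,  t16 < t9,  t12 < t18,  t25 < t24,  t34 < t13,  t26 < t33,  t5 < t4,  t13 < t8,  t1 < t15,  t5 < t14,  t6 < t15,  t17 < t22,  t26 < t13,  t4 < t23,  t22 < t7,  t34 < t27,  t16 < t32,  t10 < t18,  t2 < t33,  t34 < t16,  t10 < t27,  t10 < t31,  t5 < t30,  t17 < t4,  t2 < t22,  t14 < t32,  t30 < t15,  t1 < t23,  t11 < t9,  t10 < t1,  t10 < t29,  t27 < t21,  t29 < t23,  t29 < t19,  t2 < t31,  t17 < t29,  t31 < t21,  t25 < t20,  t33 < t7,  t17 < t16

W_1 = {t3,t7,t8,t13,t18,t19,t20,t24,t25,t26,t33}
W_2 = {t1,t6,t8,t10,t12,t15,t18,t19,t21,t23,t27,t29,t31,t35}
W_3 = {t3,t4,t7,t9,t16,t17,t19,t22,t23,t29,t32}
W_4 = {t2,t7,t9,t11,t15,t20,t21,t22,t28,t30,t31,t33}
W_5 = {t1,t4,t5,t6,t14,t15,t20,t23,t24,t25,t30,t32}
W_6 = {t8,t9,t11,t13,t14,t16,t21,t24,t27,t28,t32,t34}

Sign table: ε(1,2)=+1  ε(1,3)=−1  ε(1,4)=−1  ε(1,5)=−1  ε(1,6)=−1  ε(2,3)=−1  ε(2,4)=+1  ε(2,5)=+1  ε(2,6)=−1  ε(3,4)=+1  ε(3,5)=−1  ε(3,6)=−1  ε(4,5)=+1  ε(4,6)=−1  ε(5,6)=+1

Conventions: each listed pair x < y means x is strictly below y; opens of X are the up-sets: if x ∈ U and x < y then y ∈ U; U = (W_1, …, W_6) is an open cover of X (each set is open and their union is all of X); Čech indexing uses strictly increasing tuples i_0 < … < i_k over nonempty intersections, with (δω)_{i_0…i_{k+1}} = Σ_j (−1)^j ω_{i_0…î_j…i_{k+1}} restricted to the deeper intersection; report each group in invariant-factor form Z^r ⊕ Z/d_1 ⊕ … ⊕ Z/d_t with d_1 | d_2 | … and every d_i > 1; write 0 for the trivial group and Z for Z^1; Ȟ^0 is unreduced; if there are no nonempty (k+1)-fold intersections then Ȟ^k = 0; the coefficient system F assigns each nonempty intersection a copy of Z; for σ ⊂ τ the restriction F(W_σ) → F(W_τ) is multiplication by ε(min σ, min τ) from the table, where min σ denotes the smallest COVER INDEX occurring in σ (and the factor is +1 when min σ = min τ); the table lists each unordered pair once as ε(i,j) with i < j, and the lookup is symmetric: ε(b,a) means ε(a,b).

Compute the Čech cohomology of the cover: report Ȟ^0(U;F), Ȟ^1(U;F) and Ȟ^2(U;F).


nonempty overlaps:
  W12={t8,t18,t19} W13={t3,t7,t19} W14={t7,t20,t33} W15={t20,t24,t25} W16={t8,t13,t24} W23={t19,t23,t29} W24={t15,t21,t31} W25={t1,t6,t15,t23} W26={t8,t21,t27} W34={t7,t9,t22} W35={t4,t23,t32} W36={t9,t16,t32} W45={t15,t20,t30} W46={t9,t11,t21,t28} W56={t14,t24,t32}
  W123={t19} W126={t8} W134={t7} W145={t20} W156={t24} W235={t23} W245={t15} W246={t21} W346={t9} W356={t32}
C dims 6,15,10; δ0: rk 6, SNF 1^5·2; δ1: rk 9, SNF 1^9
degree 0: 6−6−0 = 0 → Ȟ^0 ≅ 0
degree 1: 15−9−6 = 0 plus torsion [2] → Ȟ^1 ≅ Z/2
degree 2: 10−0−9 = 1 → Ȟ^2 ≅ Z

Ȟ^0(U;F) ≅ 0, Ȟ^1(U;F) ≅ Z/2 and Ȟ^2(U;F) ≅ Z


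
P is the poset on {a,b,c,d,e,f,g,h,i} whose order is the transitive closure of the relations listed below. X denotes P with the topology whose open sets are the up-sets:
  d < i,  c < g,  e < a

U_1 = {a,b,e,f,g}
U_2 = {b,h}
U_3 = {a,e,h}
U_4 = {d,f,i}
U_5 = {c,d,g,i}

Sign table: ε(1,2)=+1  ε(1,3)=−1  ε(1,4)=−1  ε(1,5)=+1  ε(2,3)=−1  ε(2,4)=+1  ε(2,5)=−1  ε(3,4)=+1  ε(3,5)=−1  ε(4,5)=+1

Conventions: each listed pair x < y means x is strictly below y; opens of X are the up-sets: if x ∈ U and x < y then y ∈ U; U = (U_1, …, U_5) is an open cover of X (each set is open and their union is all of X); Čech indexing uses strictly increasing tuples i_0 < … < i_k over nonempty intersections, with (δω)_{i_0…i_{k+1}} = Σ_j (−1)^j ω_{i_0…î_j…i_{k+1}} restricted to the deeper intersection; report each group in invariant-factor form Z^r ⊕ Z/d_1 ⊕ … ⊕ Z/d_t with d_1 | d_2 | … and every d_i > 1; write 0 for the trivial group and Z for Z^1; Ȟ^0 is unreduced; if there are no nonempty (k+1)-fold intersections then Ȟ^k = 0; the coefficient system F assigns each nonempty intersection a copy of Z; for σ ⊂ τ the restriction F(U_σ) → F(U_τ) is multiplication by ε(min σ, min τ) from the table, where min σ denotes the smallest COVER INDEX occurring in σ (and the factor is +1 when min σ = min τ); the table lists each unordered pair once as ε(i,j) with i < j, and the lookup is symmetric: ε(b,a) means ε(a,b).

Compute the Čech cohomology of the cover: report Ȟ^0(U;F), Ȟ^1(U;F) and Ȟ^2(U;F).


Ȟ^0 = 0; Ȟ^1 = Z ⊕ Z/2; Ȟ^2 = 0

nonempty overlaps:
  U12={b} U13={a,e} U14={f} U15={g} U23={h} U45={d,i}
C dims 5,6; δ0: rk 5, SNF 1^4·2
degree 0: 5−5−0 = 0 → Ȟ^0 ≅ 0
degree 1: 6−0−5 = 1 plus torsion [2] → Ȟ^1 ≅ Z ⊕ Z/2
degree 2: 0−0−0 = 0 → Ȟ^2 ≅ 0


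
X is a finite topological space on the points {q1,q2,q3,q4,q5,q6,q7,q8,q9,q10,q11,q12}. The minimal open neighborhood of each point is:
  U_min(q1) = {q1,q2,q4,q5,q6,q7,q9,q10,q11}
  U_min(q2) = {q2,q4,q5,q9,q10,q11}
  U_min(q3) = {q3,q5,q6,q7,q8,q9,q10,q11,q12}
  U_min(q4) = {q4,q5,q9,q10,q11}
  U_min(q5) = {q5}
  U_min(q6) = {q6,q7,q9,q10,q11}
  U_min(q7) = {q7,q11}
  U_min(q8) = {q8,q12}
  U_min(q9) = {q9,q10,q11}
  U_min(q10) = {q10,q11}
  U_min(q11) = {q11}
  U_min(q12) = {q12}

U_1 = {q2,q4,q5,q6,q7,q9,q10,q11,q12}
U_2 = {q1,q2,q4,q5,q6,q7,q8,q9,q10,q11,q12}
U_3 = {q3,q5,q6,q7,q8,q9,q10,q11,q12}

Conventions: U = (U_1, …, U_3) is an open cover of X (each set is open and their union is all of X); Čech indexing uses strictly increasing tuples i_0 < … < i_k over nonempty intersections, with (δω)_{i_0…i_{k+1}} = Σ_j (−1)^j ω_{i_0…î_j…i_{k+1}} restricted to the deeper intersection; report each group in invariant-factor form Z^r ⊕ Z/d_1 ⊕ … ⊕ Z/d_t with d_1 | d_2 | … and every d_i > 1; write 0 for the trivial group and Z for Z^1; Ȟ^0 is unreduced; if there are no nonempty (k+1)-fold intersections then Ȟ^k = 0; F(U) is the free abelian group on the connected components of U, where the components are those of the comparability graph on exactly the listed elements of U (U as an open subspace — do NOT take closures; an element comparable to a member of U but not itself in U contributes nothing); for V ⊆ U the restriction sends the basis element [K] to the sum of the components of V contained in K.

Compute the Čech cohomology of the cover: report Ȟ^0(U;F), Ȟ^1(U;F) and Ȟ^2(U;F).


Ȟ^0 = Z,  Ȟ^1 = Z,  Ȟ^2 = 0

cover nerve:
  U12={q2,q4,q5,q6,q7,q9,q10,q11,q12} U13={q5,q6,q7,q9,q10,q11,q12} U23={q5,q6,q7,q8,q9,q10,q11,q12}
  U123={q5,q6,q7,q9,q10,q11,q12}
components per intersection:
  U1: {q2,q4,q5,q6,q7,q9,q10,q11} {q12}
  U2: {q1,q2,q4,q5,q6,q7,q9,q10,q11} {q8,q12}
  U3: {q3,q5,q6,q7,q8,q9,q10,q11,q12}
  U12: {q2,q4,q5,q6,q7,q9,q10,q11} {q12}
  U13: {q5} {q6,q7,q9,q10,q11} {q12}
  U23: {q5} {q6,q7,q9,q10,q11} {q8,q12}
  U123: {q5} {q6,q7,q9,q10,q11} {q12}
C dims 5,8,3; δ0: rk 4, SNF 1^4; δ1: rk 3, SNF 1^3
Ȟ^0: (5−4)−0=1 ⇒ Z
Ȟ^1: (8−3)−4=1 ⇒ Z
Ȟ^2: (3−0)−3=0 ⇒ 0


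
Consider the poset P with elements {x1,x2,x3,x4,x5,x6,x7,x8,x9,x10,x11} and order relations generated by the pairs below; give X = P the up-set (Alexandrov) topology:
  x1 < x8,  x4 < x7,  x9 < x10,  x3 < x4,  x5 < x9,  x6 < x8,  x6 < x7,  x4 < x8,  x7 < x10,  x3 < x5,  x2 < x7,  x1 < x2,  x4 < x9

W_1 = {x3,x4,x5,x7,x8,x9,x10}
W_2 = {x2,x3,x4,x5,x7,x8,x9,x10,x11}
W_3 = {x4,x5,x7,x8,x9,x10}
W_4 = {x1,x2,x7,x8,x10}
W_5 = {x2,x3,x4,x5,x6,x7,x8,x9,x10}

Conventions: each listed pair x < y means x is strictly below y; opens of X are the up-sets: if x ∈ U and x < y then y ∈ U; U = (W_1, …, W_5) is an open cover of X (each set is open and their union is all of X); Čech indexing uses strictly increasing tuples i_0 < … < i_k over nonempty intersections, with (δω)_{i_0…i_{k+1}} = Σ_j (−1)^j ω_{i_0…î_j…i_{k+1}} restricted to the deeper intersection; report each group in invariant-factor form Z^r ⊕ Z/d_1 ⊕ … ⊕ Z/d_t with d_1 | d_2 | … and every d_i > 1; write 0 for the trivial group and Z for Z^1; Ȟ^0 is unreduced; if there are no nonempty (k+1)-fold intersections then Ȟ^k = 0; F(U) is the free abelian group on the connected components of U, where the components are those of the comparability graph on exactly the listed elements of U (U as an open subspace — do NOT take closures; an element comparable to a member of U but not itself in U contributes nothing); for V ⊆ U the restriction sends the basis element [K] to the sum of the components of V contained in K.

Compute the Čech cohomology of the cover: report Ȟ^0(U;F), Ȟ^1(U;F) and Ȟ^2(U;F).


Ȟ^0 ≅ Z^2, Ȟ^1 ≅ Z, Ȟ^2 ≅ 0

intersection data:
  W12={x3,x4,x5,x7,x8,x9,x10} W13={x4,x5,x7,x8,x9,x10} W14={x7,x8,x10} W15={x3,x4,x5,x7,x8,x9,x10} W23={x4,x5,x7,x8,x9,x10} W24={x2,x7,x8,x10} W25={x2,x3,x4,x5,x7,x8,x9,x10} W34={x7,x8,x10} W35={x4,x5,x7,x8,x9,x10} W45={x2,x7,x8,x10}
  W123={x4,x5,x7,x8,x9,x10} W124={x7,x8,x10} W125={x3,x4,x5,x7,x8,x9,x10} W134={x7,x8,x10} W135={x4,x5,x7,x8,x9,x10} W145={x7,x8,x10} W234={x7,x8,x10} W235={x4,x5,x7,x8,x9,x10} W245={x2,x7,x8,x10} W345={x7,x8,x10}
  W1234={x7,x8,x10} W1235={x4,x5,x7,x8,x9,x10} W1245={x7,x8,x10} W1345={x7,x8,x10} W2345={x7,x8,x10}
  W12345={x7,x8,x10}
components per intersection:
  W1: {x3,x4,x5,x7,x8,x9,x10}
  W2: {x2,x3,x4,x5,x7,x8,x9,x10} {x11}
  W3: {x4,x5,x7,x8,x9,x10}
  W4: {x1,x2,x7,x8,x10}
  W5: {x2,x3,x4,x5,x6,x7,x8,x9,x10}
  W12: {x3,x4,x5,x7,x8,x9,x10}
  W13: {x4,x5,x7,x8,x9,x10}
  W14: {x7,x10} {x8}
  W15: {x3,x4,x5,x7,x8,x9,x10}
  W23: {x4,x5,x7,x8,x9,x10}
  W24: {x2,x7,x10} {x8}
  W25: {x2,x3,x4,x5,x7,x8,x9,x10}
  W34: {x7,x10} {x8}
  W35: {x4,x5,x7,x8,x9,x10}
  W45: {x2,x7,x10} {x8}
  W123: {x4,x5,x7,x8,x9,x10}
  W124: {x7,x10} {x8}
  W125: {x3,x4,x5,x7,x8,x9,x10}
  W134: {x7,x10} {x8}
  W135: {x4,x5,x7,x8,x9,x10}
  W145: {x7,x10} {x8}
  W234: {x7,x10} {x8}
  W235: {x4,x5,x7,x8,x9,x10}
  W245: {x2,x7,x10} {x8}
  W345: {x7,x10} {x8}
  W1234: {x7,x10} {x8}
  W1235: {x4,x5,x7,x8,x9,x10}
  W1245: {x7,x10} {x8}
  W1345: {x7,x10} {x8}
  W2345: {x7,x10} {x8}
  W12345: {x7,x10} {x8}
C dims 6,14,16,9; δ0: rk 4, SNF 1^4; δ1: rk 9, SNF 1^9; δ2: rk 7, SNF 1^7
Ȟ^0 = (6 − 4) − 0 = 2, so Ȟ^0 ≅ Z^2
Ȟ^1 = (14 − 9) − 4 = 1, so Ȟ^1 ≅ Z
Ȟ^2 = (16 − 7) − 9 = 0, so Ȟ^2 ≅ 0


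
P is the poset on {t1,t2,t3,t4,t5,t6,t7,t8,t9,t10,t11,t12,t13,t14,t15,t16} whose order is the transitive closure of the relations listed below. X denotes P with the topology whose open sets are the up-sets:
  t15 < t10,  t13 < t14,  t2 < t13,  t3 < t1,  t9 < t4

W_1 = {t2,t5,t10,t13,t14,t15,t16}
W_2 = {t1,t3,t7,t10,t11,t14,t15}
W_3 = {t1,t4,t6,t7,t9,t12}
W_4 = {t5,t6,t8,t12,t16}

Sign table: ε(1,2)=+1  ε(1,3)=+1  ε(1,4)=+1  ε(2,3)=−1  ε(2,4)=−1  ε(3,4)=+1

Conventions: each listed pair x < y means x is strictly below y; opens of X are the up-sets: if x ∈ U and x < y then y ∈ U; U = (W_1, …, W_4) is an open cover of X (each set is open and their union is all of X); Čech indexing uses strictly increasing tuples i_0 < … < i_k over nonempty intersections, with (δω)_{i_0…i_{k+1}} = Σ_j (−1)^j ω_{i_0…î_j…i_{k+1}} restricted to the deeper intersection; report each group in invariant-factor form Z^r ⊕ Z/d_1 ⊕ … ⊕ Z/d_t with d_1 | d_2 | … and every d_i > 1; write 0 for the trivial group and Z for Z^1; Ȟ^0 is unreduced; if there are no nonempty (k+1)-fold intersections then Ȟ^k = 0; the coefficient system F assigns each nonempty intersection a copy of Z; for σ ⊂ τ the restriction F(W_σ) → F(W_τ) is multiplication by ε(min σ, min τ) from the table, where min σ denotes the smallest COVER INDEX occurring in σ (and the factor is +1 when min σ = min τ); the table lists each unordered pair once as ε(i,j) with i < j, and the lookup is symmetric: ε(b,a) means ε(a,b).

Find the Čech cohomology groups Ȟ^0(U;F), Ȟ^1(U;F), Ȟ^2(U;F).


nonempty intersections:
  W12={t10,t14,t15} W14={t5,t16} W23={t1,t7} W34={t6,t12}
C dims 4,4; δ0: rk 4, SNF 1^3·2
Ȟ^0: (4−4)−0=0 ⇒ 0
Ȟ^1: (4−0)−4=0 plus torsion [2] ⇒ Z/2
Ȟ^2: (0−0)−0=0 ⇒ 0

Ȟ^0 = 0, Ȟ^1 = Z/2 and Ȟ^2 = 0


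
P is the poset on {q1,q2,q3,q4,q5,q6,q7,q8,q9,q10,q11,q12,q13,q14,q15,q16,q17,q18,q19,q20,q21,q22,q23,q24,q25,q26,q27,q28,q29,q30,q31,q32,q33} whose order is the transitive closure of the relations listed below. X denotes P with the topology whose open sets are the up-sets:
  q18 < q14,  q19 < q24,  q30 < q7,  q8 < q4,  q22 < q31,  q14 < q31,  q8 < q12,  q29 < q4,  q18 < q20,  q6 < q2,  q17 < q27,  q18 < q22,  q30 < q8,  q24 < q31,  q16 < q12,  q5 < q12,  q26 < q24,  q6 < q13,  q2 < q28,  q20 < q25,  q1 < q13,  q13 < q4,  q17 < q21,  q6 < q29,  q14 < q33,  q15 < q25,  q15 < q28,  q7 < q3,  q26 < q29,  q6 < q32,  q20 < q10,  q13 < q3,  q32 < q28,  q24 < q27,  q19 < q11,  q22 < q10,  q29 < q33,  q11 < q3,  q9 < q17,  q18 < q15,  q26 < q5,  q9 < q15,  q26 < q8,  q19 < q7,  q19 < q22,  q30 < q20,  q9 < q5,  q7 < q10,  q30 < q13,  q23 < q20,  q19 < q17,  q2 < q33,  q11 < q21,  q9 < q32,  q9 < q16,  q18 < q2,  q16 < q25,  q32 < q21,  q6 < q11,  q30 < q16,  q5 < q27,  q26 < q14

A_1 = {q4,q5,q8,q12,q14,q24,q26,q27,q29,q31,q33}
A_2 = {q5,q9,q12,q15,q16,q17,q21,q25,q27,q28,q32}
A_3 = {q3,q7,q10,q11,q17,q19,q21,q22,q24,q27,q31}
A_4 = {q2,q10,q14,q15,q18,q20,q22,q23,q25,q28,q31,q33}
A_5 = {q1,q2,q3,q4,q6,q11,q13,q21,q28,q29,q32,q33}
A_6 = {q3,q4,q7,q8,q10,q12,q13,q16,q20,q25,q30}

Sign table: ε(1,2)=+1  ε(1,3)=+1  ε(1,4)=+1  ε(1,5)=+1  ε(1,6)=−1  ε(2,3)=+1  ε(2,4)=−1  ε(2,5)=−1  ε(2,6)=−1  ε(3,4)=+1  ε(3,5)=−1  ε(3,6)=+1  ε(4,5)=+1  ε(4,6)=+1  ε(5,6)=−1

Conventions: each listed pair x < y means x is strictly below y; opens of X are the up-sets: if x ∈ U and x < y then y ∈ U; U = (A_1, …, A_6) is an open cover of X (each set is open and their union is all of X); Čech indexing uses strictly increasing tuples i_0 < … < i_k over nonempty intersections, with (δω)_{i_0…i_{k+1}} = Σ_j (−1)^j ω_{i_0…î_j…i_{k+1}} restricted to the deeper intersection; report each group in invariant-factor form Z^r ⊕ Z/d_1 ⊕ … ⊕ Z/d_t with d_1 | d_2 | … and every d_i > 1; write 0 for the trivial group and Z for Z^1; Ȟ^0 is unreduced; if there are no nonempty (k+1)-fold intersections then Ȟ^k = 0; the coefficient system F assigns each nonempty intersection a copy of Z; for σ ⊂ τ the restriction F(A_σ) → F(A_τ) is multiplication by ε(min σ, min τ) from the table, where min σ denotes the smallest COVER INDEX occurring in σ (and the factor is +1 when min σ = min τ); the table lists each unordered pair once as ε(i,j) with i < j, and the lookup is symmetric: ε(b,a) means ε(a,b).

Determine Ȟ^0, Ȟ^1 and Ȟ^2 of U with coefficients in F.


nerve of the cover:
  A12={q5,q12,q27} A13={q24,q27,q31} A14={q14,q31,q33} A15={q4,q29,q33} A16={q4,q8,q12} A23={q17,q21,q27} A24={q15,q25,q28} A25={q21,q28,q32} A26={q12,q16,q25} A34={q10,q22,q31} A35={q3,q11,q21} A36={q3,q7,q10} A45={q2,q28,q33} A46={q10,q20,q25} A56={q3,q4,q13}
  A123={q27} A126={q12} A134={q31} A145={q33} A156={q4} A235={q21} A245={q28} A246={q25} A346={q10} A356={q3}
C dims 6,15,10; δ0: rk 6, SNF 1^5·2; δ1: rk 9, SNF 1^9
Ȟ^0 = (6 − 6) − 0 = 0, so Ȟ^0 ≅ 0
Ȟ^1 = (15 − 9) − 6 = 0 plus torsion [2], so Ȟ^1 ≅ Z/2
Ȟ^2 = (10 − 0) − 9 = 1, so Ȟ^2 ≅ Z

Ȟ^0(U;F) ≅ 0,  Ȟ^1(U;F) ≅ Z/2,  Ȟ^2(U;F) ≅ Z


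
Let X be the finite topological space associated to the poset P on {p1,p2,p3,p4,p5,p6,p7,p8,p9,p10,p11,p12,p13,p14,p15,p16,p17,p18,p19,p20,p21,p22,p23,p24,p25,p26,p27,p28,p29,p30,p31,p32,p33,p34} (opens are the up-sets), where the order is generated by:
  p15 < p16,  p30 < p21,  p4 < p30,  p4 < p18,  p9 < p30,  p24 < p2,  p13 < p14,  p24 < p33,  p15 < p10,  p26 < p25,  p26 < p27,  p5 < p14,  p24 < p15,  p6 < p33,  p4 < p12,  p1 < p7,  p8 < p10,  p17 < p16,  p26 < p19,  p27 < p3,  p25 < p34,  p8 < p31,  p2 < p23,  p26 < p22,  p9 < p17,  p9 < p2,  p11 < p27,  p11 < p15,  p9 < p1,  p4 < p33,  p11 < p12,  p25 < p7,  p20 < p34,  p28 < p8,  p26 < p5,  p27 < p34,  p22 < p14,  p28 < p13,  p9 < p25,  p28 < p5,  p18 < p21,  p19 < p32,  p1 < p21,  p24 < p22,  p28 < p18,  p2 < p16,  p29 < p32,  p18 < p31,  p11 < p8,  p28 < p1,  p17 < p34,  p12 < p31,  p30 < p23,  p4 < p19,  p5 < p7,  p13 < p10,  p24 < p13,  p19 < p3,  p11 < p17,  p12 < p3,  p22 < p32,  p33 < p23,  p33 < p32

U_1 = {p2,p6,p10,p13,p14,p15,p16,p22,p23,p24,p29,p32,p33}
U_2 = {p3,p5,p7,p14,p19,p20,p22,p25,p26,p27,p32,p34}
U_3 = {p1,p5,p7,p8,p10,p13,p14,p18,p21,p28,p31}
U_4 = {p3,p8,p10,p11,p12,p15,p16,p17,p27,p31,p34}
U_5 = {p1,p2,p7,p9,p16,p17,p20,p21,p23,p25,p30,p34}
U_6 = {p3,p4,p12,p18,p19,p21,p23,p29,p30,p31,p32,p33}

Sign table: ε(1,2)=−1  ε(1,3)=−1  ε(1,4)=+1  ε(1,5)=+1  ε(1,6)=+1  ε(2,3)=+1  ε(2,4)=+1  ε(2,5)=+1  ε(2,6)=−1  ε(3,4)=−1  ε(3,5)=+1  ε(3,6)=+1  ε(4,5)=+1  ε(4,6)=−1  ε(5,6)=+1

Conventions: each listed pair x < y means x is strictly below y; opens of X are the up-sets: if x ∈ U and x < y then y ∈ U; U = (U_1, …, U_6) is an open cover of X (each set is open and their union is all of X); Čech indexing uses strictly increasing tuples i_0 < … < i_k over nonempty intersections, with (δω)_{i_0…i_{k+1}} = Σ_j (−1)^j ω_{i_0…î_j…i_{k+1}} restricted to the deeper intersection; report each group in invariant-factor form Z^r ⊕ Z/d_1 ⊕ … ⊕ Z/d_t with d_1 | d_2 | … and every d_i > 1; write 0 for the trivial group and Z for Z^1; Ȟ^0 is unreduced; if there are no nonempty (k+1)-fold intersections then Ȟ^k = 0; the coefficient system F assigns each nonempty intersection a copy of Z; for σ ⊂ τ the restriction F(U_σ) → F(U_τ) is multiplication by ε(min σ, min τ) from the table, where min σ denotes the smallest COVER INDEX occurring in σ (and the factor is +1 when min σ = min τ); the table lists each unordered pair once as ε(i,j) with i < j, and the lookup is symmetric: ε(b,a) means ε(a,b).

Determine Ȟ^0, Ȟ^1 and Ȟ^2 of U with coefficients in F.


intersection data:
  U12={p14,p22,p32} U13={p10,p13,p14} U14={p10,p15,p16} U15={p2,p16,p23} U16={p23,p29,p32,p33} U23={p5,p7,p14} U24={p3,p27,p34} U25={p7,p20,p25,p34} U26={p3,p19,p32} U34={p8,p10,p31} U35={p1,p7,p21} U36={p18,p21,p31} U45={p16,p17,p34} U46={p3,p12,p31} U56={p21,p23,p30}
  U123={p14} U126={p32} U134={p10} U145={p16} U156={p23} U235={p7} U245={p34} U246={p3} U346={p31} U356={p21}
C dims 6,15,10; δ0: rk 6, SNF 1^5·2; δ1: rk 9, SNF 1^9
Ȟ^0 = (6 − 6) − 0 = 0, so Ȟ^0 ≅ 0
Ȟ^1 = (15 − 9) − 6 = 0 plus torsion [2], so Ȟ^1 ≅ Z/2
Ȟ^2 = (10 − 0) − 9 = 1, so Ȟ^2 ≅ Z

Ȟ^0(U;F) ≅ 0,  Ȟ^1(U;F) ≅ Z/2,  Ȟ^2(U;F) ≅ Z


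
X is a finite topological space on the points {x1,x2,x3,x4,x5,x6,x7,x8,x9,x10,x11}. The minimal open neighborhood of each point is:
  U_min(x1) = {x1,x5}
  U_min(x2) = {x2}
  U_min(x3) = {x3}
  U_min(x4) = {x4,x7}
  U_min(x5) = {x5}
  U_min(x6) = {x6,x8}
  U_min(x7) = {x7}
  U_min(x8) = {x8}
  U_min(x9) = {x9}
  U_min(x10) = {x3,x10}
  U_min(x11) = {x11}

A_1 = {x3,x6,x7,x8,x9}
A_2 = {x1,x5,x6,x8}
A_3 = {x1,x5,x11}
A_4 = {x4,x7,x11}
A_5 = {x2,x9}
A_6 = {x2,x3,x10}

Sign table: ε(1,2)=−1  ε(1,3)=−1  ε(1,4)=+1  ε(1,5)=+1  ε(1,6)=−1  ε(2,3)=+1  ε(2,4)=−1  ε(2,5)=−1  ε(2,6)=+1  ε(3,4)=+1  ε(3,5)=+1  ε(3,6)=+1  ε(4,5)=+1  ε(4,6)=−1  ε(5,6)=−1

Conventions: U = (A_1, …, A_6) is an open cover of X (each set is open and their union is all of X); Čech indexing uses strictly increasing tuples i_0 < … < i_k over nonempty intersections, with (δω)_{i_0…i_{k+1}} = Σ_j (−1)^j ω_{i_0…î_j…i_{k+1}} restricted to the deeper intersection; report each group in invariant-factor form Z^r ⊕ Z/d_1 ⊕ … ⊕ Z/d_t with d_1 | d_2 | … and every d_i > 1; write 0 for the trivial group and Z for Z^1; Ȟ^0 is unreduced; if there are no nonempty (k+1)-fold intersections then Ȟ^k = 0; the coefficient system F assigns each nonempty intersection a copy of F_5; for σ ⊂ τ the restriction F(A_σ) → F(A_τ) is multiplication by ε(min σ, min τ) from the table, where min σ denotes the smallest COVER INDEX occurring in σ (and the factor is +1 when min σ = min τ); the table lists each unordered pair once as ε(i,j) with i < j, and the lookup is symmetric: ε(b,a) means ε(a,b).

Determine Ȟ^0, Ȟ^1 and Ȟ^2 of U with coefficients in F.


Ȟ^0(U;F) ≅ 0, Ȟ^1(U;F) ≅ Z/5, Ȟ^2(U;F) ≅ 0

cover nerve:
  A12={x6,x8} A14={x7} A15={x9} A16={x3} A23={x1,x5} A34={x11} A56={x2}
C dims 6,7; δ0: rk_F5 6
Ȟ^0: (6−6)−0=0 ⇒ 0
Ȟ^1: (7−0)−6=1 ⇒ Z/5
Ȟ^2: (0−0)−0=0 ⇒ 0


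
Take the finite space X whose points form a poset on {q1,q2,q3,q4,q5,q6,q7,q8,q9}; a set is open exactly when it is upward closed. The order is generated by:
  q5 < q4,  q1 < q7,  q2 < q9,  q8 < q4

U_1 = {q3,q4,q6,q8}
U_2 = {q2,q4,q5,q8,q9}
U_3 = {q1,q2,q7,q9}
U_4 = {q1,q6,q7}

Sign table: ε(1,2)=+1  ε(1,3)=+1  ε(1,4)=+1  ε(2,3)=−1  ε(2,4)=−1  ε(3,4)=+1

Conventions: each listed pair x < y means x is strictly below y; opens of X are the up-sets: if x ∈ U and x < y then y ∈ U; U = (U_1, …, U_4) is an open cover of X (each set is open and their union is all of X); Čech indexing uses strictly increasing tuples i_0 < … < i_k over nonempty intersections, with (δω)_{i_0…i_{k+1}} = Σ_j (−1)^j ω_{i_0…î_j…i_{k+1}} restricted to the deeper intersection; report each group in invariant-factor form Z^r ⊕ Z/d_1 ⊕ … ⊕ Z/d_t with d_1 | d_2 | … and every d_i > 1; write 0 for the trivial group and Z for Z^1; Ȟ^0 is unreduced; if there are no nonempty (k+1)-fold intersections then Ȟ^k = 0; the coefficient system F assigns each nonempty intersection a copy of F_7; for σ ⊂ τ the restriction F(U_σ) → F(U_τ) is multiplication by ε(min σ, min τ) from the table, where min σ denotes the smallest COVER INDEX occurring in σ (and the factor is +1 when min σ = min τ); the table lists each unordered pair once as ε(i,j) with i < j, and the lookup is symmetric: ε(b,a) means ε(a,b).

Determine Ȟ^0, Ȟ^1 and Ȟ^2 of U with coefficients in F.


Ȟ^0 ≅ 0,  Ȟ^1 ≅ 0,  Ȟ^2 ≅ 0

nonempty overlaps:
  U12={q4,q8} U14={q6} U23={q2,q9} U34={q1,q7}
C dims 4,4; δ0: rk_F7 4
degree 0: 4−4−0 = 0 → Ȟ^0 ≅ 0
degree 1: 4−0−4 = 0 → Ȟ^1 ≅ 0
degree 2: 0−0−0 = 0 → Ȟ^2 ≅ 0


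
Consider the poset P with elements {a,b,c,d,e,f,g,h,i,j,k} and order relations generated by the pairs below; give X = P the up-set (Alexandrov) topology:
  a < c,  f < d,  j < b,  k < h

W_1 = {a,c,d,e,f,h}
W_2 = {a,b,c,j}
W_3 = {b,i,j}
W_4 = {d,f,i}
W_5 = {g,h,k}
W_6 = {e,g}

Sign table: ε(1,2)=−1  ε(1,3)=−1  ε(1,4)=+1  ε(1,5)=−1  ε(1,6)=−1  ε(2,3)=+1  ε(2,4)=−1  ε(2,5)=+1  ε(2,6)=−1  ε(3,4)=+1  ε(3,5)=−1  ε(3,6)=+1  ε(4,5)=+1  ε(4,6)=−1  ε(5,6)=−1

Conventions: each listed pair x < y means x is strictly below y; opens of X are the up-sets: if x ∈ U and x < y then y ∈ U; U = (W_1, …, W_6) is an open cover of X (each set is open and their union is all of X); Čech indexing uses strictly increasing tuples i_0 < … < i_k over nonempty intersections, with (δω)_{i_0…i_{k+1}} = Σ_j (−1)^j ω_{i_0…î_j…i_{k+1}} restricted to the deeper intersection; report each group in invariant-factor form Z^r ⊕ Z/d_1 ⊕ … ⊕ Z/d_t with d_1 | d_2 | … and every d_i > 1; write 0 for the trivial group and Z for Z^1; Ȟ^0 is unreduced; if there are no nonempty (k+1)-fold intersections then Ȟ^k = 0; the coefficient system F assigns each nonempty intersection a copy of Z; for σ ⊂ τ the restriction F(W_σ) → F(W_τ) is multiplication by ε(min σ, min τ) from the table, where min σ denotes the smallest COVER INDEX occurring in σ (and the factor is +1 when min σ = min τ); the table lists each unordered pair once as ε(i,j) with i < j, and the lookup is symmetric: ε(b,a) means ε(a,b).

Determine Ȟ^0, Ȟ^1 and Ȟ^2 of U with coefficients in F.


Ȟ^0(U;F) ≅ 0, Ȟ^1(U;F) ≅ Z ⊕ Z/2, Ȟ^2(U;F) ≅ 0

nonempty overlaps:
  W12={a,c} W14={d,f} W15={h} W16={e} W23={b,j} W34={i} W56={g}
C dims 6,7; δ0: rk 6, SNF 1^5·2
degree 0: 6−6−0 = 0 → Ȟ^0 ≅ 0
degree 1: 7−0−6 = 1 plus torsion [2] → Ȟ^1 ≅ Z ⊕ Z/2
degree 2: 0−0−0 = 0 → Ȟ^2 ≅ 0


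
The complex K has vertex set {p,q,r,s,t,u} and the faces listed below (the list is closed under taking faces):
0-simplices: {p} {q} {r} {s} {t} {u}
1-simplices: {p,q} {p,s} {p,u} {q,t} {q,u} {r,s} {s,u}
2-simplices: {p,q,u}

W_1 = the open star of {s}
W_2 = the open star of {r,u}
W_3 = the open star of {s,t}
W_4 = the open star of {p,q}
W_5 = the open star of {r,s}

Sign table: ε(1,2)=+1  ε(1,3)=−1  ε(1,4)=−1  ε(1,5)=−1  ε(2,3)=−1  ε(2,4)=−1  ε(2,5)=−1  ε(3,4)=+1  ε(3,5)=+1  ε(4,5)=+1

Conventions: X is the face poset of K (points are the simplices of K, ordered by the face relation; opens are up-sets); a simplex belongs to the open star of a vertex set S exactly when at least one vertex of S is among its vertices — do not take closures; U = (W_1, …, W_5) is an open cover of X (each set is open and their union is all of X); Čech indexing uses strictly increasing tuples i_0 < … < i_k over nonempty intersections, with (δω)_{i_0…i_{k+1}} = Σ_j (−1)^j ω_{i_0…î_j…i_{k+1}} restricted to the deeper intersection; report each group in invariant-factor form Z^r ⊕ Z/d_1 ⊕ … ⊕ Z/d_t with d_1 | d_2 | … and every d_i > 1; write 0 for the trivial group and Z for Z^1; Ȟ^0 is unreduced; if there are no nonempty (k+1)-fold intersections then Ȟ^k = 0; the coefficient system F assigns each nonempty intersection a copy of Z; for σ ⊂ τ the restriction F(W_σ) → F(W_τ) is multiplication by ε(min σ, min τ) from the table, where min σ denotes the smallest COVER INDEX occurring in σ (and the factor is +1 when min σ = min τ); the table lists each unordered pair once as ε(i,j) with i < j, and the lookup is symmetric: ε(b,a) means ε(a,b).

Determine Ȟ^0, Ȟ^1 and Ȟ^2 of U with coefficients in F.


Ȟ^0(U;F) ≅ Z, Ȟ^1(U;F) ≅ Z, Ȟ^2(U;F) ≅ 0

nonempty intersections:
  W1={{s},{p,s},{r,s},{s,u}} W2={{r},{u},{p,u},{q,u},{r,s},{s,u},{p,q,u}} W3={{s},{t},{p,s},{q,t},{r,s},{s,u}} W4={{p},{q},{p,q},{p,s},{p,u},{q,t},{q,u},{p,q,u}} W5={{r},{s},{p,s},{r,s},{s,u}}
  W12={{r,s},{s,u}} W13={{s},{p,s},{r,s},{s,u}} W14={{p,s}} W15={{s},{p,s},{r,s},{s,u}} W23={{r,s},{s,u}} W24={{p,u},{q,u},{p,q,u}} W25={{r},{r,s},{s,u}} W34={{p,s},{q,t}} W35={{s},{p,s},{r,s},{s,u}} W45={{p,s}}
  W123={{r,s},{s,u}} W125={{r,s},{s,u}} W134={{p,s}} W135={{s},{p,s},{r,s},{s,u}} W145={{p,s}} W235={{r,s},{s,u}} W345={{p,s}}
  W1235={{r,s},{s,u}} W1345={{p,s}}
C dims 5,10,7,2; δ0: rk 4, SNF 1^4; δ1: rk 5, SNF 1^5; δ2: rk 2, SNF 1^2
Ȟ^0: (5−4)−0=1 ⇒ Z
Ȟ^1: (10−5)−4=1 ⇒ Z
Ȟ^2: (7−2)−5=0 ⇒ 0


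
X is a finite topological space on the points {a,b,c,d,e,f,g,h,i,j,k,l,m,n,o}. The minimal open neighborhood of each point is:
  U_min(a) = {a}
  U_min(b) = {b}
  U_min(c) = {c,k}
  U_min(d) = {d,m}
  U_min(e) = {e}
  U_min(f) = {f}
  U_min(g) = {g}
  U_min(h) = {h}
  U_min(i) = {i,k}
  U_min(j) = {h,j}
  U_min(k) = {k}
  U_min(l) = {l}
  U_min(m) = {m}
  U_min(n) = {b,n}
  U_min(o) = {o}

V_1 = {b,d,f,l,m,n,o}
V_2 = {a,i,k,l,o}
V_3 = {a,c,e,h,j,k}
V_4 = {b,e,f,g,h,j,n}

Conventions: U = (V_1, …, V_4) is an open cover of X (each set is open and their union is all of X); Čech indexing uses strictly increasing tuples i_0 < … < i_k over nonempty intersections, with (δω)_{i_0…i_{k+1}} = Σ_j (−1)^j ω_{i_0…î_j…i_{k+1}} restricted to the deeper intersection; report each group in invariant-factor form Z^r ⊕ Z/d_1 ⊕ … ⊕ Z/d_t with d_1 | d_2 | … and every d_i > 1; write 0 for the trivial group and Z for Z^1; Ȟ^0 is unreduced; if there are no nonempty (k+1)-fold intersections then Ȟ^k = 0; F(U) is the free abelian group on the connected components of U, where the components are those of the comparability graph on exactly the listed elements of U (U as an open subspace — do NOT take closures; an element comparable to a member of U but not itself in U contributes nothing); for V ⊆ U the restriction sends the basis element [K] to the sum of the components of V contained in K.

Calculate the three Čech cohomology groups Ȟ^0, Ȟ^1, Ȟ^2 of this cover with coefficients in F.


nonempty intersections:
  V12={l,o} V14={b,f,n} V23={a,k} V34={e,h,j}
components per intersection:
  V1: {b,n} {d,m} {f} {l} {o}
  V2: {a} {i,k} {l} {o}
  V3: {a} {c,k} {e} {h,j}
  V4: {b,n} {e} {f} {g} {h,j}
  V12: {l} {o}
  V14: {b,n} {f}
  V23: {a} {k}
  V34: {e} {h,j}
C dims 18,8; δ0: rk 8, SNF 1^8
Ȟ^0: (18−8)−0=10 ⇒ Z^10
Ȟ^1: (8−0)−8=0 ⇒ 0
Ȟ^2: (0−0)−0=0 ⇒ 0

Ȟ^0 = Z^10; Ȟ^1 = 0; Ȟ^2 = 0


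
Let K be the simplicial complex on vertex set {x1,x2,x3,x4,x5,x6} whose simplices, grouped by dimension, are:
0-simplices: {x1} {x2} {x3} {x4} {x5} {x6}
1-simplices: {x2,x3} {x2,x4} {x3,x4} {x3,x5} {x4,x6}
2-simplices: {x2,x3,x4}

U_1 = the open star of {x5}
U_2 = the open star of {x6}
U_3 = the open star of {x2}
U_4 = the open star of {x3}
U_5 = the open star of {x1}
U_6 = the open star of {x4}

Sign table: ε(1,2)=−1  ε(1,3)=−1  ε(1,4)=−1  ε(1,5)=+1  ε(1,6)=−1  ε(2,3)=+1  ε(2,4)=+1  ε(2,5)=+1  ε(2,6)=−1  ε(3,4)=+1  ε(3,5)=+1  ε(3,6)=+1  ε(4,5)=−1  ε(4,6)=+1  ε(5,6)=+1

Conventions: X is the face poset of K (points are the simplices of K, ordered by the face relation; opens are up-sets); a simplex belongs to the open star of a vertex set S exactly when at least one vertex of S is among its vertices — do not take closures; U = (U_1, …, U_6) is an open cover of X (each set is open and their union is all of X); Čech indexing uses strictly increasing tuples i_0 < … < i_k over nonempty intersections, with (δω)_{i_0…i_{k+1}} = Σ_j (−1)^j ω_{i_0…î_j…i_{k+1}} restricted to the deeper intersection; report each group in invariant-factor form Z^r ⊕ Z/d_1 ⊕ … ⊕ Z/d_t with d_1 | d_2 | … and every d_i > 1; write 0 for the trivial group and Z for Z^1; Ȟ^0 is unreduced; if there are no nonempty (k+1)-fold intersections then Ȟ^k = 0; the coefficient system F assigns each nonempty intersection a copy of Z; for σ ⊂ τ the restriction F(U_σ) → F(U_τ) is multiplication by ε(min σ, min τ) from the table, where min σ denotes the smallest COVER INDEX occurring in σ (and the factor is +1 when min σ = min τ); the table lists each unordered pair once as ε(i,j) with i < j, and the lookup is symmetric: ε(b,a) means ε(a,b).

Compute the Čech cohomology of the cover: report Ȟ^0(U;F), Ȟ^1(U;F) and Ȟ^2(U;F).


Ȟ^0 = Z^2, Ȟ^1 = 0 and Ȟ^2 = 0

intersection data:
  U1={{x5},{x3,x5}} U2={{x6},{x4,x6}} U3={{x2},{x2,x3},{x2,x4},{x2,x3,x4}} U4={{x3},{x2,x3},{x3,x4},{x3,x5},{x2,x3,x4}} U5={{x1}} U6={{x4},{x2,x4},{x3,x4},{x4,x6},{x2,x3,x4}}
  U14={{x3,x5}} U26={{x4,x6}} U34={{x2,x3},{x2,x3,x4}} U36={{x2,x4},{x2,x3,x4}} U46={{x3,x4},{x2,x3,x4}}
  U346={{x2,x3,x4}}
C dims 6,5,1; δ0: rk 4, SNF 1^4; δ1: rk 1, SNF 1^1
Ȟ^0 = (6 − 4) − 0 = 2, so Ȟ^0 ≅ Z^2
Ȟ^1 = (5 − 1) − 4 = 0, so Ȟ^1 ≅ 0
Ȟ^2 = (1 − 0) − 1 = 0, so Ȟ^2 ≅ 0


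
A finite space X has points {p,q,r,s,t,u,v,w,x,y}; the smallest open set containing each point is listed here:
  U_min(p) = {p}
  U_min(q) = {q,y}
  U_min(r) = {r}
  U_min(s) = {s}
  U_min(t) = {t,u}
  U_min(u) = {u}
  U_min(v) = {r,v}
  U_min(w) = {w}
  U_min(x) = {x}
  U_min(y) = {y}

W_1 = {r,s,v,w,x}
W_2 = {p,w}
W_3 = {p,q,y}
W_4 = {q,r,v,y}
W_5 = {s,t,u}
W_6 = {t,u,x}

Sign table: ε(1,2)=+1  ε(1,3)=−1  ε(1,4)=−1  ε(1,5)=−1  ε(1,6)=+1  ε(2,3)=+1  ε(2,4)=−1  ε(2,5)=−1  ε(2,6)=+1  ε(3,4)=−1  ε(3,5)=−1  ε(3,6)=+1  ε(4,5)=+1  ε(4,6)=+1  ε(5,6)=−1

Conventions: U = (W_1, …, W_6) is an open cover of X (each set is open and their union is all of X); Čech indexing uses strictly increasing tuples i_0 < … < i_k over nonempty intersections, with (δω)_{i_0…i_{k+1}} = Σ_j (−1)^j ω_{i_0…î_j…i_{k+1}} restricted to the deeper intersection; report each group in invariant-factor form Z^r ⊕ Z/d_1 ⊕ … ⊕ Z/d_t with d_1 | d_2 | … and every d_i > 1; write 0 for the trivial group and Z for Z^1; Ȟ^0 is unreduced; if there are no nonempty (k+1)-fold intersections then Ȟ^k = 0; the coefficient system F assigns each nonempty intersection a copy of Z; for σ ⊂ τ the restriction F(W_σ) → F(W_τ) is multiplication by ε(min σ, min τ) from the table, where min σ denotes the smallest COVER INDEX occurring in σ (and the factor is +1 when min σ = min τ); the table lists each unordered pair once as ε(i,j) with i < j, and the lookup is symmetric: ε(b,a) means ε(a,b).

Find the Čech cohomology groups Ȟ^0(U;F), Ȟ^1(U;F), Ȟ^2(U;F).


cover nerve:
  W12={w} W14={r,v} W15={s} W16={x} W23={p} W34={q,y} W56={t,u}
C dims 6,7; δ0: rk 5, SNF 1^5
Ȟ^0: (6−5)−0=1 ⇒ Z
Ȟ^1: (7−0)−5=2 ⇒ Z^2
Ȟ^2: (0−0)−0=0 ⇒ 0

Ȟ^0 ≅ Z,  Ȟ^1 ≅ Z^2,  Ȟ^2 ≅ 0


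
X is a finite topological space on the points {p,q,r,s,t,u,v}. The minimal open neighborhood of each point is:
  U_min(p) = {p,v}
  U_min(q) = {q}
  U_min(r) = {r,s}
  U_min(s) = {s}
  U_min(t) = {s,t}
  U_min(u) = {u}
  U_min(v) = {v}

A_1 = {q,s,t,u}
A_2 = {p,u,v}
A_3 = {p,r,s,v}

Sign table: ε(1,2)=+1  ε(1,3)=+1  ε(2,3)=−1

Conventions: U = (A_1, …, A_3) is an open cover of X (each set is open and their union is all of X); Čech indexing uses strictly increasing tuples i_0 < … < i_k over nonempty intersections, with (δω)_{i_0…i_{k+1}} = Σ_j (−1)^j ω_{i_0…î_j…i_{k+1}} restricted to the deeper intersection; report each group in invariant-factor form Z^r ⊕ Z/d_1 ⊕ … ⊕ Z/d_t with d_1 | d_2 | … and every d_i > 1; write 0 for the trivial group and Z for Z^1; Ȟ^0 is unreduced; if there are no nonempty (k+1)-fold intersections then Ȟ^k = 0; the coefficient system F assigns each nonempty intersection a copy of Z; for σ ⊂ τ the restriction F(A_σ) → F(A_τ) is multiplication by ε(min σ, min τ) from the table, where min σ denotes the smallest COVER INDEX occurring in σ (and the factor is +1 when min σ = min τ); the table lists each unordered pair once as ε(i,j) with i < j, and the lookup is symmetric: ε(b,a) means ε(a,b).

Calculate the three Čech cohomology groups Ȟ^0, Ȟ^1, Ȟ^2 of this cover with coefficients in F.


Ȟ^0 = 0, Ȟ^1 = Z/2, Ȟ^2 = 0

nerve simplices:
  A12={u} A13={s} A23={p,v}
C dims 3,3; δ0: rk 3, SNF 1^2·2
degree 0: 3−3−0 = 0 → Ȟ^0 ≅ 0
degree 1: 3−0−3 = 0 plus torsion [2] → Ȟ^1 ≅ Z/2
degree 2: 0−0−0 = 0 → Ȟ^2 ≅ 0


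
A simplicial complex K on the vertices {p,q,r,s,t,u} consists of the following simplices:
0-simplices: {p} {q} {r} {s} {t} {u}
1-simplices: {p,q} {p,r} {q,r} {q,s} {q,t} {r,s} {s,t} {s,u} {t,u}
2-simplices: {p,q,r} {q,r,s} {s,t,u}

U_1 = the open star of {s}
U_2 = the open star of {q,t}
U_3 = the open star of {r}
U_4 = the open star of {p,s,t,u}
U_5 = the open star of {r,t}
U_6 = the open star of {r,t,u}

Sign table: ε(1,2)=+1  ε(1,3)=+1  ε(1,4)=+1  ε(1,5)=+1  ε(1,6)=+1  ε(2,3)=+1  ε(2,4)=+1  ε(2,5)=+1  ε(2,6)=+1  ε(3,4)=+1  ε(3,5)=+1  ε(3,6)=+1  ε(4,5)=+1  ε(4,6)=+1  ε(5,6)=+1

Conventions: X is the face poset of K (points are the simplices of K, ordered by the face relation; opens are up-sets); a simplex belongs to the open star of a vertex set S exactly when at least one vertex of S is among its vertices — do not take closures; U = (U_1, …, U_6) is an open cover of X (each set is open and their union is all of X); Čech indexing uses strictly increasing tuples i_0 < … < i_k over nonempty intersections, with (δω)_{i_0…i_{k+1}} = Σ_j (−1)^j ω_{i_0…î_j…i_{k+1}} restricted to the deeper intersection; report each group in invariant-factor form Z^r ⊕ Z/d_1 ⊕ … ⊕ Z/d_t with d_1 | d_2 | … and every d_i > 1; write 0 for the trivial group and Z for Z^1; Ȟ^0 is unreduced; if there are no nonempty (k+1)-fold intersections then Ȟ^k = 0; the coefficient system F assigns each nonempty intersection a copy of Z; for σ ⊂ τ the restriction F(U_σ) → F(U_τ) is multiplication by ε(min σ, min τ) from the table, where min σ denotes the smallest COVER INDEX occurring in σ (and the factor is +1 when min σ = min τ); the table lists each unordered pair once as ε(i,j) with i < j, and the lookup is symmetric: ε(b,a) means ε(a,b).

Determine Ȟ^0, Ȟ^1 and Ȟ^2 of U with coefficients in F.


Ȟ^0 ≅ Z, Ȟ^1 ≅ 0, Ȟ^2 ≅ 0

nonempty overlaps:
  U1={{s},{q,s},{r,s},{s,t},{s,u},{q,r,s},{s,t,u}} U2={{q},{t},{p,q},{q,r},{q,s},{q,t},{s,t},{t,u},{p,q,r},{q,r,s},{s,t,u}} U3={{r},{p,r},{q,r},{r,s},{p,q,r},{q,r,s}} U4={{p},{s},{t},{u},{p,q},{p,r},{q,s},{q,t},{r,s},{s,t},{s,u},{t,u},{p,q,r},{q,r,s},{s,t,u}} U5={{r},{t},{p,r},{q,r},{q,t},{r,s},{s,t},{t,u},{p,q,r},{q,r,s},{s,t,u}} U6={{r},{t},{u},{p,r},{q,r},{q,t},{r,s},{s,t},{s,u},{t,u},{p,q,r},{q,r,s},{s,t,u}}
  U12={{q,s},{s,t},{q,r,s},{s,t,u}} U13={{r,s},{q,r,s}} U14={{s},{q,s},{r,s},{s,t},{s,u},{q,r,s},{s,t,u}} U15={{r,s},{s,t},{q,r,s},{s,t,u}} U16={{r,s},{s,t},{s,u},{q,r,s},{s,t,u}} U23={{q,r},{p,q,r},{q,r,s}} U24={{t},{p,q},{q,s},{q,t},{s,t},{t,u},{p,q,r},{q,r,s},{s,t,u}} U25={{t},{q,r},{q,t},{s,t},{t,u},{p,q,r},{q,r,s},{s,t,u}} U26={{t},{q,r},{q,t},{s,t},{t,u},{p,q,r},{q,r,s},{s,t,u}} U34={{p,r},{r,s},{p,q,r},{q,r,s}} U35={{r},{p,r},{q,r},{r,s},{p,q,r},{q,r,s}} U36={{r},{p,r},{q,r},{r,s},{p,q,r},{q,r,s}} U45={{t},{p,r},{q,t},{r,s},{s,t},{t,u},{p,q,r},{q,r,s},{s,t,u}} U46={{t},{u},{p,r},{q,t},{r,s},{s,t},{s,u},{t,u},{p,q,r},{q,r,s},{s,t,u}} U56={{r},{t},{p,r},{q,r},{q,t},{r,s},{s,t},{t,u},{p,q,r},{q,r,s},{s,t,u}}
  U123={{q,r,s}} U124={{q,s},{s,t},{q,r,s},{s,t,u}} U125={{s,t},{q,r,s},{s,t,u}} U126={{s,t},{q,r,s},{s,t,u}} U134={{r,s},{q,r,s}} U135={{r,s},{q,r,s}} U136={{r,s},{q,r,s}} U145={{r,s},{s,t},{q,r,s},{s,t,u}} U146={{r,s},{s,t},{s,u},{q,r,s},{s,t,u}} U156={{r,s},{s,t},{q,r,s},{s,t,u}} U234={{p,q,r},{q,r,s}} U235={{q,r},{p,q,r},{q,r,s}} U236={{q,r},{p,q,r},{q,r,s}} U245={{t},{q,t},{s,t},{t,u},{p,q,r},{q,r,s},{s,t,u}} U246={{t},{q,t},{s,t},{t,u},{p,q,r},{q,r,s},{s,t,u}} U256={{t},{q,r},{q,t},{s,t},{t,u},{p,q,r},{q,r,s},{s,t,u}} U345={{p,r},{r,s},{p,q,r},{q,r,s}} U346={{p,r},{r,s},{p,q,r},{q,r,s}} U356={{r},{p,r},{q,r},{r,s},{p,q,r},{q,r,s}} U456={{t},{p,r},{q,t},{r,s},{s,t},{t,u},{p,q,r},{q,r,s},{s,t,u}}
  U1234={{q,r,s}} U1235={{q,r,s}} U1236={{q,r,s}} U1245={{s,t},{q,r,s},{s,t,u}} U1246={{s,t},{q,r,s},{s,t,u}} U1256={{s,t},{q,r,s},{s,t,u}} U1345={{r,s},{q,r,s}} U1346={{r,s},{q,r,s}} U1356={{r,s},{q,r,s}} U1456={{r,s},{s,t},{q,r,s},{s,t,u}} U2345={{p,q,r},{q,r,s}} U2346={{p,q,r},{q,r,s}} U2356={{q,r},{p,q,r},{q,r,s}} U2456={{t},{q,t},{s,t},{t,u},{p,q,r},{q,r,s},{s,t,u}} U3456={{p,r},{r,s},{p,q,r},{q,r,s}}
  U12345={{q,r,s}} U12346={{q,r,s}} U12356={{q,r,s}} U12456={{s,t},{q,r,s},{s,t,u}} U13456={{r,s},{q,r,s}} U23456={{p,q,r},{q,r,s}}
  U123456={{q,r,s}}
C dims 6,15,20,15; δ0: rk 5, SNF 1^5; δ1: rk 10, SNF 1^10; δ2: rk 10, SNF 1^10
degree 0: 6−5−0 = 1 → Ȟ^0 ≅ Z
degree 1: 15−10−5 = 0 → Ȟ^1 ≅ 0
degree 2: 20−10−10 = 0 → Ȟ^2 ≅ 0


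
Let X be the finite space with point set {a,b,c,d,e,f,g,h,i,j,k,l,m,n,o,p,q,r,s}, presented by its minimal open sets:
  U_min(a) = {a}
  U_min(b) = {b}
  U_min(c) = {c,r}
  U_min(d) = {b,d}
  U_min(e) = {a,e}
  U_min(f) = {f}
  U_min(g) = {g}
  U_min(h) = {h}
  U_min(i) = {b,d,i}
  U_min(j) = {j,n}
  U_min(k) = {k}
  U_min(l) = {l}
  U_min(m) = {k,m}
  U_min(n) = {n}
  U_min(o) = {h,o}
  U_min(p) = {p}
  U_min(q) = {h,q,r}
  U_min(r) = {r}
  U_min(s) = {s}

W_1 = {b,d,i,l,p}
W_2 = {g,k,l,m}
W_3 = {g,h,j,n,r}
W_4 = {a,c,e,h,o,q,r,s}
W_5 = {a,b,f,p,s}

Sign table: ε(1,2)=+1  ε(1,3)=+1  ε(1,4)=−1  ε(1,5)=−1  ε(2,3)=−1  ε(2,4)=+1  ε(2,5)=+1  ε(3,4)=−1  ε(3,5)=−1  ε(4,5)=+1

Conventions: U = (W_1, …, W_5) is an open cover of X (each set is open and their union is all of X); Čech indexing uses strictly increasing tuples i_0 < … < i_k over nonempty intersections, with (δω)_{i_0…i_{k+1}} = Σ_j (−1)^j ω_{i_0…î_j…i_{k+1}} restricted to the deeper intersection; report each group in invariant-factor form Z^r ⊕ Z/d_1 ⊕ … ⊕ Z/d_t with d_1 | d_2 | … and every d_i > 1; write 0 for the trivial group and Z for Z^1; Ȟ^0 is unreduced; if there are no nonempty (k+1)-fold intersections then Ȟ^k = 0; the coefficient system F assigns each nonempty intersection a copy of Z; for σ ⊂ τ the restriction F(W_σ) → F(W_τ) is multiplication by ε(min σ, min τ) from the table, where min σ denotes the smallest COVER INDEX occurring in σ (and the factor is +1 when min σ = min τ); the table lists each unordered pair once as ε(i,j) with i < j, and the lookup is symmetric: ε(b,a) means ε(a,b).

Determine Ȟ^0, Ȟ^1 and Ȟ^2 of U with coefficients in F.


nonempty intersections:
  W12={l} W15={b,p} W23={g} W34={h,r} W45={a,s}
C dims 5,5; δ0: rk 5, SNF 1^4·2
Ȟ^0: (5−5)−0=0 ⇒ 0
Ȟ^1: (5−0)−5=0 plus torsion [2] ⇒ Z/2
Ȟ^2: (0−0)−0=0 ⇒ 0

Ȟ^0 ≅ 0; Ȟ^1 ≅ Z/2; Ȟ^2 ≅ 0
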